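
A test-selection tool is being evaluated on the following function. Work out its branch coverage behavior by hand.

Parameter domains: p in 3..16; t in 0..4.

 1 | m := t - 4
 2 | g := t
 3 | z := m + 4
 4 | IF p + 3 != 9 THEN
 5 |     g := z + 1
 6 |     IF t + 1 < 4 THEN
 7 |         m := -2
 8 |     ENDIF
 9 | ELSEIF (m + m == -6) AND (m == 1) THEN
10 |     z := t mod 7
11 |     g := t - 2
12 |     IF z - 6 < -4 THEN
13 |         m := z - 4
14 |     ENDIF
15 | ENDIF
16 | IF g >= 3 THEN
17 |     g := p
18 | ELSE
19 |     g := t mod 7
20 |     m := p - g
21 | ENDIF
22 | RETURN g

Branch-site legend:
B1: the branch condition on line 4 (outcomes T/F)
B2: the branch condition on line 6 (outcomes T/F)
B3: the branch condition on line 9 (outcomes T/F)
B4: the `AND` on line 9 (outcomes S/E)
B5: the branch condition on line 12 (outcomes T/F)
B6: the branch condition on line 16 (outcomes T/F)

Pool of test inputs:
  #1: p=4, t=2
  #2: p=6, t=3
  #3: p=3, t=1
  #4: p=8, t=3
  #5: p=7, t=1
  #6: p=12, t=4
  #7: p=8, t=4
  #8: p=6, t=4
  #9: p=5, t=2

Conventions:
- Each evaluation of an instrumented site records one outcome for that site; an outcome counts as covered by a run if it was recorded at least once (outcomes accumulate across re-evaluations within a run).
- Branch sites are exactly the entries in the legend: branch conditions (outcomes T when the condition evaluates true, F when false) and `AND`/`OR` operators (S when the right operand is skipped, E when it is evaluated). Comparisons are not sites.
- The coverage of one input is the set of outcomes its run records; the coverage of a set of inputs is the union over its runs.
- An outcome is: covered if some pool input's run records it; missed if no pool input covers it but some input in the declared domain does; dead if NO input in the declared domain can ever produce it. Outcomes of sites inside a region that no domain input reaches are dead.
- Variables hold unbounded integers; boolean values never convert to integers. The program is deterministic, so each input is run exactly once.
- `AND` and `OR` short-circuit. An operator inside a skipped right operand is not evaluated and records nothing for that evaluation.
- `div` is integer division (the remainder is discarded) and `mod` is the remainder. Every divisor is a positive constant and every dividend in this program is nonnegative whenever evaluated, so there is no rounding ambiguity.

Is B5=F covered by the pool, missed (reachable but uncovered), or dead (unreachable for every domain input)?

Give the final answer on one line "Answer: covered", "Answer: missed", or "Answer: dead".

no pool input records B5=F
checking all 70 inputs in the declared domain: B5=F is never recorded -> dead

Answer: dead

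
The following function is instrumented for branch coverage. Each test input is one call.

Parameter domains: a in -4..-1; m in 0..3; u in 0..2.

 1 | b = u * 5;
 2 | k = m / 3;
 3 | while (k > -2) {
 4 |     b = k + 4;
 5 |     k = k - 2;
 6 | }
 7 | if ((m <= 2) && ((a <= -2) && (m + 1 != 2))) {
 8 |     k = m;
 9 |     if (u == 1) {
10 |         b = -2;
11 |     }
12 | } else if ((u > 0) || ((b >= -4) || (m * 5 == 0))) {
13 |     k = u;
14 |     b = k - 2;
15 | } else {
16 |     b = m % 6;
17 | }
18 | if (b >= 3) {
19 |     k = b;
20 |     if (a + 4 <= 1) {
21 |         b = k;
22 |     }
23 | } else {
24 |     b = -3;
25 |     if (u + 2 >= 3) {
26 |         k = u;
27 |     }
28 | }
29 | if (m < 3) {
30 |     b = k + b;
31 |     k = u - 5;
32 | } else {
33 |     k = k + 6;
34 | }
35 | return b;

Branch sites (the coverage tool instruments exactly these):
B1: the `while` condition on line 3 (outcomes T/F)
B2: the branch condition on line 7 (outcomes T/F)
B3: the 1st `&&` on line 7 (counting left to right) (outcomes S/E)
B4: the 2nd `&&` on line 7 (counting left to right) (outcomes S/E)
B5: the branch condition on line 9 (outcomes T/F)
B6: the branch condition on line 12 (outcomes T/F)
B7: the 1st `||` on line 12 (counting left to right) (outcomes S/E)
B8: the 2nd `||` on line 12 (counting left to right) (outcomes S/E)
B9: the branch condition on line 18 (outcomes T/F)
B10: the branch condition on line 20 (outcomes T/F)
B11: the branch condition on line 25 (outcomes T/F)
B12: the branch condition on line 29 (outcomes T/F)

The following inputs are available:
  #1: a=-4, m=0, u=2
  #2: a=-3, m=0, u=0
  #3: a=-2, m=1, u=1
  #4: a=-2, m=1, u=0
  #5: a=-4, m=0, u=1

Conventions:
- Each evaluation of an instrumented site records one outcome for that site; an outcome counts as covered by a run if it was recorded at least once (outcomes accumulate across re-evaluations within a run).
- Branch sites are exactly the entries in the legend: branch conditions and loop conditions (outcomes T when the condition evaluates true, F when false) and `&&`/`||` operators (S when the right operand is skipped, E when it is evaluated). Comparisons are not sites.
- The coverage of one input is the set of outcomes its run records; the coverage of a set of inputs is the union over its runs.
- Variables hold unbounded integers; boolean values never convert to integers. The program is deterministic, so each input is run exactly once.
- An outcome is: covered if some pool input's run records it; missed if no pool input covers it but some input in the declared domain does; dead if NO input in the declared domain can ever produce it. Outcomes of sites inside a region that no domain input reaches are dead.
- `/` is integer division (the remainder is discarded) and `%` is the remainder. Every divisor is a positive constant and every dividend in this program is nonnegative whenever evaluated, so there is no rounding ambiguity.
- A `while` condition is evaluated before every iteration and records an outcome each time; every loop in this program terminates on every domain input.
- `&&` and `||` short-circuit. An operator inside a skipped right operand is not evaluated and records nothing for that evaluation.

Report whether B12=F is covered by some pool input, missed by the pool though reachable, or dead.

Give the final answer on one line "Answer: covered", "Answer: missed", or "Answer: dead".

no pool input records B12=F
but domain input (a=-4, m=3, u=0) does record it -> reachable, so missed

Answer: missed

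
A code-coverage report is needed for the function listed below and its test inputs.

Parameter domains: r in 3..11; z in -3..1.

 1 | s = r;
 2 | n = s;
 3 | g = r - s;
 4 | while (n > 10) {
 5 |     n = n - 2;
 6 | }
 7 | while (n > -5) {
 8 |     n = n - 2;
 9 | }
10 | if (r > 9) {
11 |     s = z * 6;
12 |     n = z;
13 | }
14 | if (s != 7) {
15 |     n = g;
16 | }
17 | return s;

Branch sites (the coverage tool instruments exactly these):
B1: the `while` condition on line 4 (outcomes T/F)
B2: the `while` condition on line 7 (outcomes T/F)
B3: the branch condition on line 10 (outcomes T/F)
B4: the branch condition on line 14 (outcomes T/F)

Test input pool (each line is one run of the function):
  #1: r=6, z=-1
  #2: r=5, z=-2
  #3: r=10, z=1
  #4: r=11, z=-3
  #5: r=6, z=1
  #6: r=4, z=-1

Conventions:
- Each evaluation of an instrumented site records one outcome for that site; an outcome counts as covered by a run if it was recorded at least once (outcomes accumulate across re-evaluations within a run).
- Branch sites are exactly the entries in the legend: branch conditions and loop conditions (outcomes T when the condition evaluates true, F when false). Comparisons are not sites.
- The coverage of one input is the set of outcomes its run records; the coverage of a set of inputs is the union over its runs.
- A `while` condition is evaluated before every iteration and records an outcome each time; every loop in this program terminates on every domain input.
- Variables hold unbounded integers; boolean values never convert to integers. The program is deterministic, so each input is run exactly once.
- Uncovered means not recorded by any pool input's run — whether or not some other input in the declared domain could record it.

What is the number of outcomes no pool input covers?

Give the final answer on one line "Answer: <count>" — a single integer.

run #1 (r=6, z=-1) records B1=F, B2=T, B2=F, B3=F, B4=T
run #2 (r=5, z=-2) records B1=F, B2=T, B2=F, B3=F, B4=T
run #3 (r=10, z=1) records B1=F, B2=T, B2=F, B3=T, B4=T
run #4 (r=11, z=-3) records B1=T, B1=F, B2=T, B2=F, B3=T, B4=T
run #5 (r=6, z=1) records B1=F, B2=T, B2=F, B3=F, B4=T
run #6 (r=4, z=-1) records B1=F, B2=T, B2=F, B3=F, B4=T
union over the pool: B1=T, B1=F, B2=T, B2=F, B3=T, B3=F, B4=T
uncovered (1 of 8): B4=F

Answer: 1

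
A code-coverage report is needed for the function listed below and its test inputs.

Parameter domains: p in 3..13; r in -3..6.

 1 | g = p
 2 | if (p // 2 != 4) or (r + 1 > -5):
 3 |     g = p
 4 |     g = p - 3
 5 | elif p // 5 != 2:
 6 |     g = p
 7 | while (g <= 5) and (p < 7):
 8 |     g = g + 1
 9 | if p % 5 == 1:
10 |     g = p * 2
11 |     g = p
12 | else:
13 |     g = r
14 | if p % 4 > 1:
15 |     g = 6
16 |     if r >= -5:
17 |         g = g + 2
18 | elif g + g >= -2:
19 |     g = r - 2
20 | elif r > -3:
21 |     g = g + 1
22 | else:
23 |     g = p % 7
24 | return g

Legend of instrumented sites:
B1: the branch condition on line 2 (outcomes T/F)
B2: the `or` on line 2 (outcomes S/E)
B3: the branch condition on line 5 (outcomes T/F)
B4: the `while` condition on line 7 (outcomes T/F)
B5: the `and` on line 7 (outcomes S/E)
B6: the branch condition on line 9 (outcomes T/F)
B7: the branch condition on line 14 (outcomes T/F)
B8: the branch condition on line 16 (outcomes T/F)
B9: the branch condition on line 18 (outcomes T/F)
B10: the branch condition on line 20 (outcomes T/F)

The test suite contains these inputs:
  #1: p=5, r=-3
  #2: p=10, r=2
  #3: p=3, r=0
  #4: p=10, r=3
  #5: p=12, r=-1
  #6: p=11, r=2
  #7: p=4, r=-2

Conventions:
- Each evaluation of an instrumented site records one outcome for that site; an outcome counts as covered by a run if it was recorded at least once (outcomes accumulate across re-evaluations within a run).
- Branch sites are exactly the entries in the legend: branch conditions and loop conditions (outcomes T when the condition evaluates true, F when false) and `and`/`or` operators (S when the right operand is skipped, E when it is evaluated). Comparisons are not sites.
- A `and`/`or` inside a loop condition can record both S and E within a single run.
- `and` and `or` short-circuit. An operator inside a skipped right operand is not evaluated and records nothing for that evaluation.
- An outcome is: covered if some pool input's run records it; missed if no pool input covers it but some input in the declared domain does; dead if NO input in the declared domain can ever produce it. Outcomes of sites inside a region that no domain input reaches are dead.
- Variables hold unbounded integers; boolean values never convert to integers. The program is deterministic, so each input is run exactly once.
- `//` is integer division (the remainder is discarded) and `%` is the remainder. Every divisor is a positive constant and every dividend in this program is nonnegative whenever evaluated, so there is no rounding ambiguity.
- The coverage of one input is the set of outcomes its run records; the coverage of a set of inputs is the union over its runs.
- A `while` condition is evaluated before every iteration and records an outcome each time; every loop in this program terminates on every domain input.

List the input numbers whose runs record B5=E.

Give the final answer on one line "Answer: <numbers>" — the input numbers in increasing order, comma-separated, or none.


input #1 (p=5, r=-3): covers B5=E
input #2 (p=10, r=2): misses B5=E
input #3 (p=3, r=0): covers B5=E
input #4 (p=10, r=3): misses B5=E
input #5 (p=12, r=-1): misses B5=E
input #6 (p=11, r=2): misses B5=E
input #7 (p=4, r=-2): covers B5=E
Answer: 1, 3, 7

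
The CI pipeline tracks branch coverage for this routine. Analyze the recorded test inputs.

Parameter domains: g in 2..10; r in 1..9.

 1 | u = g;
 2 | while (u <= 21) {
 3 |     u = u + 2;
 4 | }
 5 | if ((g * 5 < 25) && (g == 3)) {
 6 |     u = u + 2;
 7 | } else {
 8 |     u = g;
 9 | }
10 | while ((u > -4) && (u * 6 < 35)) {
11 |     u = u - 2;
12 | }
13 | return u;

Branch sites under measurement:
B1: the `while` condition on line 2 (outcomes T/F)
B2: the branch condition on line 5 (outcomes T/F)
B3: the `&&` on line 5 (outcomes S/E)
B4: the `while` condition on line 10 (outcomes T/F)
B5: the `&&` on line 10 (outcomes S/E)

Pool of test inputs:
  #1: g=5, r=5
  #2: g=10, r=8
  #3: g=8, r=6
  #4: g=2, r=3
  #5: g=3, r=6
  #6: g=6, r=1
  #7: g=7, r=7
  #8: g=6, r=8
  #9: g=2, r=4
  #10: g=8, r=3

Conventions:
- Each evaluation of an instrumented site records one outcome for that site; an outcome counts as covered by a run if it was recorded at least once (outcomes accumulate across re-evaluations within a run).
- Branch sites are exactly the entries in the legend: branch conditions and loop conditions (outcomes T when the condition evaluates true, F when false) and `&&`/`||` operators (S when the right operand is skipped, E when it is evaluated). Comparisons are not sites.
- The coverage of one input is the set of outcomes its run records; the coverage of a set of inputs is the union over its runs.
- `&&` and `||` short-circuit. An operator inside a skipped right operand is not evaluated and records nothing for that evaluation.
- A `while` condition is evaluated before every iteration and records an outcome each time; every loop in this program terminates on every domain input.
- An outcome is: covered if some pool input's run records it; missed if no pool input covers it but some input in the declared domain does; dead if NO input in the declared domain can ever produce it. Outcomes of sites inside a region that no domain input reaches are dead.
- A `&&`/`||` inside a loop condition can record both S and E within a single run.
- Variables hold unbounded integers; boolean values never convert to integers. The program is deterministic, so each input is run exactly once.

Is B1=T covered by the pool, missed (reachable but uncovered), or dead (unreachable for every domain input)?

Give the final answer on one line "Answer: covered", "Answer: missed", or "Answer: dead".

B1=T is recorded by pool input(s) 1, 2, 3, 4, 5, 6, 7, 8, 9, 10 -> covered

Answer: covered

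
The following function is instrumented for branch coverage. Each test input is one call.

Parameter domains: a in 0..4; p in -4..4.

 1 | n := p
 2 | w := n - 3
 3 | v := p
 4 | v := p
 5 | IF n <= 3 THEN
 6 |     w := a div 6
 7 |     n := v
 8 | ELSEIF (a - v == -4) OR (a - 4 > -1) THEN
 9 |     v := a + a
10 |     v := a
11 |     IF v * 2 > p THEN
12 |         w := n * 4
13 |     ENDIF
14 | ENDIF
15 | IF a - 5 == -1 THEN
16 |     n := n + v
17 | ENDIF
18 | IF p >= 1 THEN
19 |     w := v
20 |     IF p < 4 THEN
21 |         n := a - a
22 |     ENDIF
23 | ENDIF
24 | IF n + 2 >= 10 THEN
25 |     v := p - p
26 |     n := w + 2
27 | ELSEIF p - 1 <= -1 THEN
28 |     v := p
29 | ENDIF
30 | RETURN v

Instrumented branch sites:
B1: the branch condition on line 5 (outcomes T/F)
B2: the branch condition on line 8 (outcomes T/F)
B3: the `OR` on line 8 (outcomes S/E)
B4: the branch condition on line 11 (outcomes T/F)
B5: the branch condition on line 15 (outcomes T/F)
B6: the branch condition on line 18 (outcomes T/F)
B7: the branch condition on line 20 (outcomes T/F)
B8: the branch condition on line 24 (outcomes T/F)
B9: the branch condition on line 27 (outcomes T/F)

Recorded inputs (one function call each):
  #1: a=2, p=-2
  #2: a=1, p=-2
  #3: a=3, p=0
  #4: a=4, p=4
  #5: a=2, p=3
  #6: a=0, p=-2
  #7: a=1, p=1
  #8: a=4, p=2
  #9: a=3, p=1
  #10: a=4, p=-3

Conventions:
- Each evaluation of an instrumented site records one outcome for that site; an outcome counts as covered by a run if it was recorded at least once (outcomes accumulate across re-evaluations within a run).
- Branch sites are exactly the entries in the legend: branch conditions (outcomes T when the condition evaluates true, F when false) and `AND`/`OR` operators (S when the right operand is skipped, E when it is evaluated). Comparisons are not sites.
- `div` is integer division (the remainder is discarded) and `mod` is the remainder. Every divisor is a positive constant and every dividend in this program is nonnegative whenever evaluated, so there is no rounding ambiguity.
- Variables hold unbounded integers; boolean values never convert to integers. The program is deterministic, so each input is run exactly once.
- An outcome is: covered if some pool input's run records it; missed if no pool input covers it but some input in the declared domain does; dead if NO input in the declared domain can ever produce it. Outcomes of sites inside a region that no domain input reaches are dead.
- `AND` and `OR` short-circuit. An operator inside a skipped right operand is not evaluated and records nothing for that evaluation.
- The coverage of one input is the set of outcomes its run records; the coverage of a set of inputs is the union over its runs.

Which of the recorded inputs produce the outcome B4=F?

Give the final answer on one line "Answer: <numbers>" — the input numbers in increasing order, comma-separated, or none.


input #1 (a=2, p=-2): never hits B4=F
input #2 (a=1, p=-2): never hits B4=F
input #3 (a=3, p=0): never hits B4=F
input #4 (a=4, p=4): never hits B4=F
input #5 (a=2, p=3): never hits B4=F
input #6 (a=0, p=-2): never hits B4=F
input #7 (a=1, p=1): never hits B4=F
input #8 (a=4, p=2): never hits B4=F
input #9 (a=3, p=1): never hits B4=F
input #10 (a=4, p=-3): never hits B4=F
Answer: none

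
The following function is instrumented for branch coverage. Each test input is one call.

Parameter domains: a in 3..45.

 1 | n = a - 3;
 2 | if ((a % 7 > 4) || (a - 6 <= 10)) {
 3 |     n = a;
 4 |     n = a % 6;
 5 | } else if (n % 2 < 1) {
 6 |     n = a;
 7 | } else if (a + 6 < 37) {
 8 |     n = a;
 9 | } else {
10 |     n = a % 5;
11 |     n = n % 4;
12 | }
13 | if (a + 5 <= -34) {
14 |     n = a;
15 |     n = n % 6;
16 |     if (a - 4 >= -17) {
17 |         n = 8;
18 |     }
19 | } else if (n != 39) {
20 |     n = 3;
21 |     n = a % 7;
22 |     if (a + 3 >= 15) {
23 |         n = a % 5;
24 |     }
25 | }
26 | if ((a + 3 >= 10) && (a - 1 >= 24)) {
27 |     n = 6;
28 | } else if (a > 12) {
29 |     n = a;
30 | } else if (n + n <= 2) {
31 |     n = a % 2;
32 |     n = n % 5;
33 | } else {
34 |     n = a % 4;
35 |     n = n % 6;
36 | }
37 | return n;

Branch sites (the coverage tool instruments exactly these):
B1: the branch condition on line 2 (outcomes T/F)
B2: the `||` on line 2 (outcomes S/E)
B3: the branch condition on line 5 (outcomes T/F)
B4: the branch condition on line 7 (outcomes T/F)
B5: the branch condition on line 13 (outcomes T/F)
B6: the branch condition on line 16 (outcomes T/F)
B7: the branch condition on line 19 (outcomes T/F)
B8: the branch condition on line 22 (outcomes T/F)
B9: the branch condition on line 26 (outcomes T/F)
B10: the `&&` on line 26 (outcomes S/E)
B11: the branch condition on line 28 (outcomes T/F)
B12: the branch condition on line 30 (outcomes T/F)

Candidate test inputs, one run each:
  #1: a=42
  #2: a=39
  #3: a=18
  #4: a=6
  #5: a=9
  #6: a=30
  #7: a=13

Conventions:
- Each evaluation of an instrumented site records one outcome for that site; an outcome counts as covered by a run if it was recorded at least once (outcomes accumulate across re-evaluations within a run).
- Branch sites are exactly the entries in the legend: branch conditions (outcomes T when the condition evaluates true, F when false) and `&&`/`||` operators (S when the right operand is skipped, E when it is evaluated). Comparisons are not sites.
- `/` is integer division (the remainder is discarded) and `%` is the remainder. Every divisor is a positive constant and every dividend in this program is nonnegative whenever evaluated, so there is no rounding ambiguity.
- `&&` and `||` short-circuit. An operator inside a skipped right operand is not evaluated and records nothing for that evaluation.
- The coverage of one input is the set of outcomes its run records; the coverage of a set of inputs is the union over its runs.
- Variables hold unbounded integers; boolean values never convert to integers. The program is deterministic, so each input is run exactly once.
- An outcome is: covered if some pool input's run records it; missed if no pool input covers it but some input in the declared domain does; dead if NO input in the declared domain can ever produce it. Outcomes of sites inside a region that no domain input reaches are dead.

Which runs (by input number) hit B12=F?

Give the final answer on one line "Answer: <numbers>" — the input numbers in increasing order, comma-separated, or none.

input #1 (a=42): never hits B12=F
input #2 (a=39): never hits B12=F
input #3 (a=18): never hits B12=F
input #4 (a=6): hits B12=F
input #5 (a=9): hits B12=F
input #6 (a=30): never hits B12=F
input #7 (a=13): never hits B12=F

Answer: 4, 5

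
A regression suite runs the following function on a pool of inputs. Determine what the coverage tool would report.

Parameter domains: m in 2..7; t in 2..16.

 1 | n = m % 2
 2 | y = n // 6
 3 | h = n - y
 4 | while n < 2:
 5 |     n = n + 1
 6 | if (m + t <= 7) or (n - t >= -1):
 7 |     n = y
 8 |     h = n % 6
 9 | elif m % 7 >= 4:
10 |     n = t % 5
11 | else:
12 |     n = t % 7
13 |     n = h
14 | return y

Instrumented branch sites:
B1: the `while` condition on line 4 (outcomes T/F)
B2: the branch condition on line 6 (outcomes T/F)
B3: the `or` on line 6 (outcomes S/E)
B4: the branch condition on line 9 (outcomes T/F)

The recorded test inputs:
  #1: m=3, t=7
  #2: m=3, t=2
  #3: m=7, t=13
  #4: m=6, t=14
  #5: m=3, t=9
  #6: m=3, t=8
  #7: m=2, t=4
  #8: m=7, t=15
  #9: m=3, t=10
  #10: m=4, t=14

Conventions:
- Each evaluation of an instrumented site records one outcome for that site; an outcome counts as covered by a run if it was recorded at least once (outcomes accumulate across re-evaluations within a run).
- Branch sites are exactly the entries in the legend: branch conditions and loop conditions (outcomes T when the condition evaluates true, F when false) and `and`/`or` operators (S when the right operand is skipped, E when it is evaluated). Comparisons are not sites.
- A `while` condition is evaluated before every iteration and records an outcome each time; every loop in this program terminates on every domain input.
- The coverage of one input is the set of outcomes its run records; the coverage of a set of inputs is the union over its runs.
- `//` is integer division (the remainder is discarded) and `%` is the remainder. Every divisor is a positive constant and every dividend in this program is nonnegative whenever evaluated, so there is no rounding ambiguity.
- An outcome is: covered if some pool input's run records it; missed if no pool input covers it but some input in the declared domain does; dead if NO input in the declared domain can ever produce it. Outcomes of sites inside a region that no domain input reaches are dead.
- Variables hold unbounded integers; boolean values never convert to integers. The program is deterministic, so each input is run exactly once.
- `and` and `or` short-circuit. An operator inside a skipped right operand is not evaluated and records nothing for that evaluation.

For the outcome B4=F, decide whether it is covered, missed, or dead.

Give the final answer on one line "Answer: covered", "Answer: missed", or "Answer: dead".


B4=F is recorded by pool input(s) 1, 3, 5, 6, 8, 9 -> covered
Answer: covered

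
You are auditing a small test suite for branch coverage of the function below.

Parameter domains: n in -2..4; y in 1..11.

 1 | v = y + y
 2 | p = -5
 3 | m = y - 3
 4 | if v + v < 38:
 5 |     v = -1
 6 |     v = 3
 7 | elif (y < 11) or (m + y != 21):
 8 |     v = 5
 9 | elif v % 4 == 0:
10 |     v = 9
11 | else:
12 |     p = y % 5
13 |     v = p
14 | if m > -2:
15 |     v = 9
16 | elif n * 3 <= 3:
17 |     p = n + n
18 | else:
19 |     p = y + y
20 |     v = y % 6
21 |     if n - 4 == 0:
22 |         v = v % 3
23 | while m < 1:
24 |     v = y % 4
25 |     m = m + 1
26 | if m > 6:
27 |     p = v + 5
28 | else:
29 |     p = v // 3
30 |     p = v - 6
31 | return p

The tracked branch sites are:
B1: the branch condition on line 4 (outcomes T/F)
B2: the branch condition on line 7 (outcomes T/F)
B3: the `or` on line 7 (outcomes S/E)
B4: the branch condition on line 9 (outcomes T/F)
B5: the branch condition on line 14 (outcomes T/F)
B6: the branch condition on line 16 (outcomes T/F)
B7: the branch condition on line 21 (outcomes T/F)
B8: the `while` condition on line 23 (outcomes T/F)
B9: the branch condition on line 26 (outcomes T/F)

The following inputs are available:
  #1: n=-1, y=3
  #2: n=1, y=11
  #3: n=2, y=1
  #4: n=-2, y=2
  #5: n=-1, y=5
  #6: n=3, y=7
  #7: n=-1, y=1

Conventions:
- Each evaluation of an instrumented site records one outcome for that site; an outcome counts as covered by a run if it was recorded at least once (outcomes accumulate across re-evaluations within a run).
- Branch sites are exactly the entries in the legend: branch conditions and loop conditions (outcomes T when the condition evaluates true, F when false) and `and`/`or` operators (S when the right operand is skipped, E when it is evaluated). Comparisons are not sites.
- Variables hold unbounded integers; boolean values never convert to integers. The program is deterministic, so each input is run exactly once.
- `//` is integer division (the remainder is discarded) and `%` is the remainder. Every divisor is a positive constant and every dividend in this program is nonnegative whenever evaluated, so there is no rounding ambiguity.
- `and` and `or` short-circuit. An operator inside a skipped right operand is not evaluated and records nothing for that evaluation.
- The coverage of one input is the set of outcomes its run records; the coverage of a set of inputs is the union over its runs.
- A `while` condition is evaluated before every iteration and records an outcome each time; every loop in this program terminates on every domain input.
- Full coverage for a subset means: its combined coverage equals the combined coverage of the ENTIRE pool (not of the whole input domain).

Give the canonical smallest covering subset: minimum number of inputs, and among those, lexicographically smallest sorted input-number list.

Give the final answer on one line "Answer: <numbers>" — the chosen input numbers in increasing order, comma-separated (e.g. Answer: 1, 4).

test 1 (n=-1, y=3) fires B1->T, B5->T, B8->T, B8->F, B9->F; hits B1=T, B5=T, B8=T, B8=F, B9=F
test 2 (n=1, y=11) fires B1->F, B3->E, B2->T, B5->T, B8->F, B9->T; hits B1=F, B2=T, B3=E, B5=T, B8=F, B9=T
test 3 (n=2, y=1) fires B1->T, B5->F, B6->F, B7->F, B8->T, B8->T, B8->T, B8->F, B9->F; hits B1=T, B5=F, B6=F, B7=F, B8=T, B8=F, B9=F
test 4 (n=-2, y=2) fires B1->T, B5->T, B8->T, B8->T, B8->F, B9->F; hits B1=T, B5=T, B8=T, B8=F, B9=F
test 5 (n=-1, y=5) fires B1->T, B5->T, B8->F, B9->F; hits B1=T, B5=T, B8=F, B9=F
test 6 (n=3, y=7) fires B1->T, B5->T, B8->F, B9->F; hits B1=T, B5=T, B8=F, B9=F
test 7 (n=-1, y=1) fires B1->T, B5->F, B6->T, B8->T, B8->T, B8->T, B8->F, B9->F; hits B1=T, B5=F, B6=T, B8=T, B8=F, B9=F
the full pool covers 13 outcomes: B1=T, B1=F, B2=T, B3=E, B5=T, B5=F, B6=T, B6=F, B7=F, B8=T, B8=F, B9=T, B9=F
every size-1 subset falls short of the 13 outcomes (best: 7/13)
every size-2 subset falls short of the 13 outcomes (best: 12/13)
the canonical winner is {2, 3, 7}: size 3, full 13-outcome coverage, earliest index list among size-3 covers

Answer: 2, 3, 7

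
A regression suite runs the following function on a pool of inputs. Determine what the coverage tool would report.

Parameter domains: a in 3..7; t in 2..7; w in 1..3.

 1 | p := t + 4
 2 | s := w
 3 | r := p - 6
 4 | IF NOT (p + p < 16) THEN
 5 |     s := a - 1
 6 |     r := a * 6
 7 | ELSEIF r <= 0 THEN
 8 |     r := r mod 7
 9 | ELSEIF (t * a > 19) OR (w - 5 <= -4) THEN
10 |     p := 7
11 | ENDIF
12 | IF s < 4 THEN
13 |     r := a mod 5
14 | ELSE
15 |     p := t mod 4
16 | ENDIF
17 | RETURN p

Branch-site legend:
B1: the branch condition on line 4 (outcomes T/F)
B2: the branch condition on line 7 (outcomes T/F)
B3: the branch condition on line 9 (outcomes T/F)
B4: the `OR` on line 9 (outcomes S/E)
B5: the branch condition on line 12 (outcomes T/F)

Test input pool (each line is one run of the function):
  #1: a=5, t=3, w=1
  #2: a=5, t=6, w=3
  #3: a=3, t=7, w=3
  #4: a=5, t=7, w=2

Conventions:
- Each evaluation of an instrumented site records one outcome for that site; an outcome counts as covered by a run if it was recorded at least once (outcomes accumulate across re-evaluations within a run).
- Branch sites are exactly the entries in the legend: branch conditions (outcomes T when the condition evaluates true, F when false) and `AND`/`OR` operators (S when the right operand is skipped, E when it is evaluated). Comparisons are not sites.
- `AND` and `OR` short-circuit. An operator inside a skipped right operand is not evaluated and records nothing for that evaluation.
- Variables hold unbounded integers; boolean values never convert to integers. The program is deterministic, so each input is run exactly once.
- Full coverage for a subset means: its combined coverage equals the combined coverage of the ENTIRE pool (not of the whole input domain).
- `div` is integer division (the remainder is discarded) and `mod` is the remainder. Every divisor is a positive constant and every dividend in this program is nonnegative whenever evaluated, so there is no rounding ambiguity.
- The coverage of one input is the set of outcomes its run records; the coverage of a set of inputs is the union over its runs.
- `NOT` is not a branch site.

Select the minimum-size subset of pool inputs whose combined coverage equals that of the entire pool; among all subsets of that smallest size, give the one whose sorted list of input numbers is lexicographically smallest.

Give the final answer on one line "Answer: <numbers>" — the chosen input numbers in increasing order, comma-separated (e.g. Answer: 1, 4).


test 1 (a=5, t=3, w=1) fires B1->F, B2->F, B4->E, B3->T, B5->T; hits B1=F, B2=F, B3=T, B4=E, B5=T
test 2 (a=5, t=6, w=3) fires B1->T, B5->F; hits B1=T, B5=F
test 3 (a=3, t=7, w=3) fires B1->T, B5->T; hits B1=T, B5=T
test 4 (a=5, t=7, w=2) fires B1->T, B5->F; hits B1=T, B5=F
the full pool covers 7 outcomes: B1=T, B1=F, B2=F, B3=T, B4=E, B5=T, B5=F
every size-1 subset falls short of the 7 outcomes (best: 5/7)
size 2: inputs {1, 2} cover all 7 outcomes, and no lexicographically smaller subset of this size does
Answer: 1, 2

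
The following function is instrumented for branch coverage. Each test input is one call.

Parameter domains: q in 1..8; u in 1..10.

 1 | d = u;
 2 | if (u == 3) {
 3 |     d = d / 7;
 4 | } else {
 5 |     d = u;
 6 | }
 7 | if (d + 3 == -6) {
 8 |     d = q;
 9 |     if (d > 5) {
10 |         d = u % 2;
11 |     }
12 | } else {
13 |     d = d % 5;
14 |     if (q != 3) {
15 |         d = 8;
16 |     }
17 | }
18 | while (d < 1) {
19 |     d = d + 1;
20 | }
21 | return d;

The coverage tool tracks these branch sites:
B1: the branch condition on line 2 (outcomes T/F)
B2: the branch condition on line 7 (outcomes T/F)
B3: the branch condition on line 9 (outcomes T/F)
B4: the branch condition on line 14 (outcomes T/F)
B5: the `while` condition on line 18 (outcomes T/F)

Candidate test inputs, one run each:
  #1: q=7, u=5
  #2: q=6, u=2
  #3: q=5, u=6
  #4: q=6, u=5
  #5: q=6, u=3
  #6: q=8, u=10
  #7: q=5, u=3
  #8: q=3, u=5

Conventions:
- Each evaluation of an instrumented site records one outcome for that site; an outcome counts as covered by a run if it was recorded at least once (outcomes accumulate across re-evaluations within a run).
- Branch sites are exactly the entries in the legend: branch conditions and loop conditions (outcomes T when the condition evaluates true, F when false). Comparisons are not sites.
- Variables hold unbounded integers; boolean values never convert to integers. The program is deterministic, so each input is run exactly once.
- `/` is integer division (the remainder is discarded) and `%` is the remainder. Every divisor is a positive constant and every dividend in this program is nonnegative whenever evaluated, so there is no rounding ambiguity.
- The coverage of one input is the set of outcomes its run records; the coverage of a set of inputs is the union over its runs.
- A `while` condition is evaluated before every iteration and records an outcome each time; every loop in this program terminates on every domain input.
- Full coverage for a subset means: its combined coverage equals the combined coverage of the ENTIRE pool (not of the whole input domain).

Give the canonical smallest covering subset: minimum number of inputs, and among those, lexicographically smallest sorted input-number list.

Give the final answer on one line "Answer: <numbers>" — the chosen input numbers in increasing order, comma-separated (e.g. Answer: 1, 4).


test 1 (q=7, u=5) hits B1=F, B2=F, B4=T, B5=F
test 2 (q=6, u=2) hits B1=F, B2=F, B4=T, B5=F
test 3 (q=5, u=6) hits B1=F, B2=F, B4=T, B5=F
test 4 (q=6, u=5) hits B1=F, B2=F, B4=T, B5=F
test 5 (q=6, u=3) hits B1=T, B2=F, B4=T, B5=F
test 6 (q=8, u=10) hits B1=F, B2=F, B4=T, B5=F
test 7 (q=5, u=3) hits B1=T, B2=F, B4=T, B5=F
test 8 (q=3, u=5) hits B1=F, B2=F, B4=F, B5=T, B5=F
together the pool reaches 7 outcomes: B1=T, B1=F, B2=F, B4=T, B4=F, B5=T, B5=F
size 1 is not enough: best union over all size-1 subsets is 5/7
at size 2, {5, 8} reaches all 7 outcomes; every lexicographically earlier size-2 subset fails
Answer: 5, 8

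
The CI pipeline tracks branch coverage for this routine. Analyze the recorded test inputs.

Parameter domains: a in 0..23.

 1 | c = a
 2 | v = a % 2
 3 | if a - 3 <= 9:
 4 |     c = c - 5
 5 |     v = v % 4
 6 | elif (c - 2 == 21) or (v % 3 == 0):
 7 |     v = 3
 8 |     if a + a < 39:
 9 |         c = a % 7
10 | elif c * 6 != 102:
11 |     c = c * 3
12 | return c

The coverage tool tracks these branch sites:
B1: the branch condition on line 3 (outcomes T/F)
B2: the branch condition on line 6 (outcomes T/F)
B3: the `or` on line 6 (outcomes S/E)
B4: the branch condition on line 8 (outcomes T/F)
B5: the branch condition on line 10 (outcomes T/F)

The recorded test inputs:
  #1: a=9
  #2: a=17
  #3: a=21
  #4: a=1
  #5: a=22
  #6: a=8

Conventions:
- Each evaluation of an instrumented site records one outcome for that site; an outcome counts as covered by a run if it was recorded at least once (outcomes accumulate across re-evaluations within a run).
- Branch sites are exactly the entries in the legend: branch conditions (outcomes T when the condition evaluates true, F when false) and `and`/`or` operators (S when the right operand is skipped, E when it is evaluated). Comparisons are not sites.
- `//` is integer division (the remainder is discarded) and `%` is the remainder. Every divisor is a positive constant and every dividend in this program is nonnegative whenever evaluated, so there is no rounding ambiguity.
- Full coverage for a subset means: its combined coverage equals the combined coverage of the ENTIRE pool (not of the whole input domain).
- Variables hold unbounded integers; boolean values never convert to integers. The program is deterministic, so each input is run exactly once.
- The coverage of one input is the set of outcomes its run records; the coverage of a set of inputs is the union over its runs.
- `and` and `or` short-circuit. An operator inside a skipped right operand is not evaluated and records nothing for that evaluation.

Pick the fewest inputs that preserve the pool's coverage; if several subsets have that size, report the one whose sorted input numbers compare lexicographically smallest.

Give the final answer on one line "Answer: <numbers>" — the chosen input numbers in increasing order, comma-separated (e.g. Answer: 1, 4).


#1 (a=9) -> B1->T; covered: B1=T
#2 (a=17) -> B1->F, B3->E, B2->F, B5->F; covered: B1=F, B2=F, B3=E, B5=F
#3 (a=21) -> B1->F, B3->E, B2->F, B5->T; covered: B1=F, B2=F, B3=E, B5=T
#4 (a=1) -> B1->T; covered: B1=T
#5 (a=22) -> B1->F, B3->E, B2->T, B4->F; covered: B1=F, B2=T, B3=E, B4=F
#6 (a=8) -> B1->T; covered: B1=T
union over all inputs: B1=T, B1=F, B2=T, B2=F, B3=E, B4=F, B5=T, B5=F (8 outcomes)
every size-1 subset falls short of the 8 outcomes (best: 4/8)
every size-2 subset falls short of the 8 outcomes (best: 6/8)
every size-3 subset falls short of the 8 outcomes (best: 7/8)
inputs {1, 2, 3, 5} (size 4) cover everything; no size-4 subset with a lexicographically smaller index list covers all 8
Answer: 1, 2, 3, 5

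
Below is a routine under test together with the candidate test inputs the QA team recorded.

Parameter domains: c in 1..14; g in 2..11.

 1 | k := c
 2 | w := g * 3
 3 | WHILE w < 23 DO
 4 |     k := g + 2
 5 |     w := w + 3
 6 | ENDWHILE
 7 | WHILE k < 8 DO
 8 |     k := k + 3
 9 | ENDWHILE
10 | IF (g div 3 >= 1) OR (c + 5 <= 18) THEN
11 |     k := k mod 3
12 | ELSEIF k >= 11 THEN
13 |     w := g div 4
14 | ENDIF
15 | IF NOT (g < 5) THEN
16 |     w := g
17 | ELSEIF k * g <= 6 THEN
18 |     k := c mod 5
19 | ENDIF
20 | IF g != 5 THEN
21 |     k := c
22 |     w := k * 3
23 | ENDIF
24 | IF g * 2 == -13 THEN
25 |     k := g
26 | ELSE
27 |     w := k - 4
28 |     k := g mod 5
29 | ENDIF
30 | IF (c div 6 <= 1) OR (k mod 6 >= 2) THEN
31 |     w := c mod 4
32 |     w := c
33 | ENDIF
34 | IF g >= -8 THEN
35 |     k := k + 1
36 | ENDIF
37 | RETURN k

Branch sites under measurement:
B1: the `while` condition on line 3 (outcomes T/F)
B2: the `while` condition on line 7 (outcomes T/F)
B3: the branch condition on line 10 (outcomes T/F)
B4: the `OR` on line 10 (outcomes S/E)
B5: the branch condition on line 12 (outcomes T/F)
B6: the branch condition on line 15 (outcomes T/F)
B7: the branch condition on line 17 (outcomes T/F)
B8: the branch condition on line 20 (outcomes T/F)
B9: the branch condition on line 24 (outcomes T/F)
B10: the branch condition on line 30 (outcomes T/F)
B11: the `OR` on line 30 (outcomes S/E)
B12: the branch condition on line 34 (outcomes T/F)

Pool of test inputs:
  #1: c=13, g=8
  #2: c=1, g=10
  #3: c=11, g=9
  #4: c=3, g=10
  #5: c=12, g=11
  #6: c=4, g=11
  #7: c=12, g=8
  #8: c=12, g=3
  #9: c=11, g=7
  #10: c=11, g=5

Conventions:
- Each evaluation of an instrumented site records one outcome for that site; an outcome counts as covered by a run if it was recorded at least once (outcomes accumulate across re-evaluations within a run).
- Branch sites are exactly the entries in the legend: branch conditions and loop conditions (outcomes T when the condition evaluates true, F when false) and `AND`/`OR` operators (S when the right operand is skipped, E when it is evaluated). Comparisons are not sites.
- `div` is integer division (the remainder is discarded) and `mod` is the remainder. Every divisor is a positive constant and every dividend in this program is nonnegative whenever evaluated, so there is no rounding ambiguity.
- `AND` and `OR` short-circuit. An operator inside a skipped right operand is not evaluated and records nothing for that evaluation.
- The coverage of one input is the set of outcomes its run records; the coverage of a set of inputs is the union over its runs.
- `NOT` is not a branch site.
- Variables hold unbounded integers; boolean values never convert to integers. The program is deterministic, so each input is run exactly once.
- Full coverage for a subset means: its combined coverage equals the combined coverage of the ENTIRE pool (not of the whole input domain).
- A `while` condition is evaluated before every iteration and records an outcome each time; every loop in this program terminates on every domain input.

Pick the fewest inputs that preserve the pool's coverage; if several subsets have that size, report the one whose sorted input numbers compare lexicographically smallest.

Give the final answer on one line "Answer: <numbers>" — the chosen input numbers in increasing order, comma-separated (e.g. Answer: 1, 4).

run #1 (c=13, g=8) runs B1->F, B2->F, B4->S, B3->T, B6->T, B8->T, B9->F, B11->E, B10->T, B12->T; records B1=F, B2=F, B3=T, B4=S, B6=T, B8=T, B9=F, B10=T, B11=E, B12=T
run #2 (c=1, g=10) runs B1->F, B2->T, B2->T, B2->T, B2->F, B4->S, B3->T, B6->T, B8->T, B9->F, B11->S, B10->T, B12->T; records B1=F, B2=T, B2=F, B3=T, B4=S, B6=T, B8=T, B9=F, B10=T, B11=S, B12=T
run #3 (c=11, g=9) runs B1->F, B2->F, B4->S, B3->T, B6->T, B8->T, B9->F, B11->S, B10->T, B12->T; records B1=F, B2=F, B3=T, B4=S, B6=T, B8=T, B9=F, B10=T, B11=S, B12=T
run #4 (c=3, g=10) runs B1->F, B2->T, B2->T, B2->F, B4->S, B3->T, B6->T, B8->T, B9->F, B11->S, B10->T, B12->T; records B1=F, B2=T, B2=F, B3=T, B4=S, B6=T, B8=T, B9=F, B10=T, B11=S, B12=T
run #5 (c=12, g=11) runs B1->F, B2->F, B4->S, B3->T, B6->T, B8->T, B9->F, B11->E, B10->F, B12->T; records B1=F, B2=F, B3=T, B4=S, B6=T, B8=T, B9=F, B10=F, B11=E, B12=T
run #6 (c=4, g=11) runs B1->F, B2->T, B2->T, B2->F, B4->S, B3->T, B6->T, B8->T, B9->F, B11->S, B10->T, B12->T; records B1=F, B2=T, B2=F, B3=T, B4=S, B6=T, B8=T, B9=F, B10=T, B11=S, B12=T
run #7 (c=12, g=8) runs B1->F, B2->F, B4->S, B3->T, B6->T, B8->T, B9->F, B11->E, B10->T, B12->T; records B1=F, B2=F, B3=T, B4=S, B6=T, B8=T, B9=F, B10=T, B11=E, B12=T
run #8 (c=12, g=3) runs B1->T, B1->T, B1->T, B1->T, B1->T, B1->F, B2->T, B2->F, B4->S, B3->T, B6->F, B7->T, B8->T, B9->F, ...; records B1=T, B1=F, B2=T, B2=F, B3=T, B4=S, B6=F, B7=T, B8=T, B9=F, B10=T, B11=E, B12=T
run #9 (c=11, g=7) runs B1->T, B1->F, B2->F, B4->S, B3->T, B6->T, B8->T, B9->F, B11->S, B10->T, B12->T; records B1=T, B1=F, B2=F, B3=T, B4=S, B6=T, B8=T, B9=F, B10=T, B11=S, B12=T
run #10 (c=11, g=5) runs B1->T, B1->T, B1->T, B1->F, B2->T, B2->F, B4->S, B3->T, B6->T, B8->F, B9->F, B11->S, B10->T, B12->T; records B1=T, B1=F, B2=T, B2=F, B3=T, B4=S, B6=T, B8=F, B9=F, B10=T, B11=S, B12=T
together the pool reaches 17 outcomes: B1=T, B1=F, B2=T, B2=F, B3=T, B4=S, B6=T, B6=F, B7=T, B8=T, B8=F, B9=F, B10=T, B10=F, B11=S, B11=E, B12=T
no size-1 subset reaches all 17 outcomes (best union: 13/17)
no size-2 subset reaches all 17 outcomes (best union: 16/17)
size 3: inputs {5, 8, 10} cover all 17 outcomes, and no lexicographically smaller subset of this size does

Answer: 5, 8, 10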